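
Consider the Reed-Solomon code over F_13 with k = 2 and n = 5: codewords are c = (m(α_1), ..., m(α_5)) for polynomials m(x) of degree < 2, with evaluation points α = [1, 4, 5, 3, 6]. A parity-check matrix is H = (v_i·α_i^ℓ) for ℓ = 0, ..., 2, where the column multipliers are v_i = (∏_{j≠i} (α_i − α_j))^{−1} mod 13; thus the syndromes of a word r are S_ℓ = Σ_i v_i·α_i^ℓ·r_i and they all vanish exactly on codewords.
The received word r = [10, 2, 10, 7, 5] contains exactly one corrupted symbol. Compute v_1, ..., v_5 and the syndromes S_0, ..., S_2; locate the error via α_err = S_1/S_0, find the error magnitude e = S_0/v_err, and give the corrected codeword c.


S = (2, 2, 2), error at position 1, error magnitude e = 6, c = [4, 2, 10, 7, 5].

Step 1: column multipliers v_i = (∏_{j≠i}(α_i − α_j))^{−1} mod 13.
  i = 1 (α = 1): (1−4)(1−5)(1−3)(1−6) = (−3)·(−4)·(−2)·(−5) = 120 ≡ 3, so v_1 = 3^{−1} = 9 (mod 13).
  i = 2 (α = 4): (4−1)(4−5)(4−3)(4−6) = 3·(−1)·1·(−2) = 6 ≡ 6, so v_2 = 6^{−1} = 11 (mod 13).
  i = 3 (α = 5): (5−1)(5−4)(5−3)(5−6) = 4·1·2·(−1) = −8 ≡ 5, so v_3 = 5^{−1} = 8 (mod 13).
  i = 4 (α = 3): (3−1)(3−4)(3−5)(3−6) = 2·(−1)·(−2)·(−3) = −12 ≡ 1, so v_4 = 1^{−1} = 1 (mod 13).
  i = 5 (α = 6): (6−1)(6−4)(6−5)(6−3) = 5·2·1·3 = 30 ≡ 4, so v_5 = 4^{−1} = 10 (mod 13).
  v = [9, 11, 8, 1, 10].
Step 2: syndromes of r = [10, 2, 10, 7, 5] (all sums mod 13).
  S_0 = Σ v_i r_i = 9·10 + 11·2 + 8·10 + 1·7 + 10·5 = 249 ≡ 2.
  S_1 = Σ v_i α_i r_i = 9·1·10 + 11·4·2 + 8·5·10 + 1·3·7 + 10·6·5 = 899 ≡ 2.
  α_i^2 mod 13 = [1, 3, 12, 9, 10].
  S_2 = Σ v_i α_i^2 r_i = 9·1·10 + 11·3·2 + 8·12·10 + 1·9·7 + 10·10·5 = 1679 ≡ 2.
  S = (2, 2, 2) ≠ 0, so r is not a codeword (an error is present).
Step 3: locate the error. For a single error e at position i, S_ℓ = v_i·e·α_i^ℓ, so α_err = S_1/S_0.
  S_0^{−1} = 2^{−1} = 7 (mod 13), so α_err = 2·7 = 14 ≡ 1 = α_1. Error position i = 1.
  Consistency check: S_2/S_1 = 2·7 = 14 ≡ 1 = α_err ✓ (single-error assumption holds).
Step 4: error magnitude e = S_0/v_1 = S_0·∏_{j≠1}(α_1 − α_j) = 2·3 = 6 ≡ 6 (mod 13).
Step 5: correct position 1: c_1 = r_1 − e = 10 − 6 ≡ 4 (mod 13). Hence c = [4, 2, 10, 7, 5].
  Check: interpolating c through the α_i gives m(x) = 9 + 8·x (degree < 2) with m(α_i) = c_i for every i, so c is indeed a codeword.


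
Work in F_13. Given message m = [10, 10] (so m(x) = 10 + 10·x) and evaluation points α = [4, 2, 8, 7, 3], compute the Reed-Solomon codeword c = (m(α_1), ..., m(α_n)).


c = [11, 4, 12, 2, 1]

Message polynomial: m(x) = 10 + 10·x (mod 13).
For each evaluation point α_i, compute m(α_i) mod 13:
  α_1 = 4: Horner steps 10 → 11, so m(4) = 11.
  α_2 = 2: Horner steps 10 → 4, so m(2) = 4.
  α_3 = 8: Horner steps 10 → 12, so m(8) = 12.
  α_4 = 7: Horner steps 10 → 2, so m(7) = 2.
  α_5 = 3: Horner steps 10 → 1, so m(3) = 1.
Codeword c = [11, 4, 12, 2, 1] ∈ F_13^5.


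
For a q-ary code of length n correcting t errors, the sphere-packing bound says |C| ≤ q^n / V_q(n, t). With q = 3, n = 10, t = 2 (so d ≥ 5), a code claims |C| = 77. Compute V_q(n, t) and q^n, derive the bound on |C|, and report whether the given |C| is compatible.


V_q(n, t) = 201, q^n = 59049, Hamming bound = 293, |C| = 77 ≤ bound (satisfied).

Step 1: Compute V_q(n, t) = Σ_{j=0}^2 C(n, j) (q−1)^j.
  j = 0: C(10,0)·(2)^0 = 1·1 = 1.
  j = 1: C(10,1)·(2)^1 = 10·2 = 20.
  j = 2: C(10,2)·(2)^2 = 45·4 = 180.
  V_q(n, t) = 1 + 20 + 180 = 201.
Step 2: q^n = 3^10 = 59049.
Step 3: Hamming bound ⌊q^n / V_q(n,t)⌋ = ⌊59049/201⌋ = 293.
Step 4: Compare |C| = 77 to 293: satisfied.
The claimed |C| lies below the Hamming bound.


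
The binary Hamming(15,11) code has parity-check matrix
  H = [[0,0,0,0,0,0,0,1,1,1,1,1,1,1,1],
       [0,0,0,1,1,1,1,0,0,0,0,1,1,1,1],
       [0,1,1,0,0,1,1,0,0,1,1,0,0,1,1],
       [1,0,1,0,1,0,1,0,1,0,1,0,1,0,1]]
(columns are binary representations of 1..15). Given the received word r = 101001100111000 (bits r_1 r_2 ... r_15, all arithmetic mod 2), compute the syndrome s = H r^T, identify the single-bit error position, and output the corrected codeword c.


s = (1, 1, 1, 0)^T, error position = 14, corrected codeword c = 101001100111010

Compute s = H r^T mod 2 one row at a time:
  s_1 = 0 + 0 + 1 + 1 + 1 + 0 + 0 + 0 = 3 ≡ 1 (mod 2).
  s_2 = 0 + 0 + 1 + 1 + 1 + 0 + 0 + 0 = 3 ≡ 1 (mod 2).
  s_3 = 0 + 1 + 1 + 1 + 1 + 1 + 0 + 0 = 5 ≡ 1 (mod 2).
  s_4 = 1 + 1 + 0 + 1 + 0 + 1 + 0 + 0 = 4 ≡ 0 (mod 2).
s = (1, 1, 1, 0)^T — this equals column 14 of H (binary 1110), so error is at position 14.
Correct: flip bit 14 of r = 101001100111000 to get c = 101001100111010.


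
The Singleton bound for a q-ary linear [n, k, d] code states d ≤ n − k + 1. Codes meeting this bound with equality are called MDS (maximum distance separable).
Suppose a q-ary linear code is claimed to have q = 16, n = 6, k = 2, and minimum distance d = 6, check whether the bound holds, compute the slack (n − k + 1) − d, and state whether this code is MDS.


Singleton RHS = n − k + 1 = 5, slack = -1, bound violated (no such code; not MDS).

Singleton bound: d ≤ n − k + 1.
Here n = 6, k = 2, so n − k + 1 = 5.
Given d = 6, check d ≤ 5: NO.
Slack = (n − k + 1) − d = -1.
The slack is negative: d = 6 exceeds n − k + 1 = 5 by 1, so the Singleton bound is violated and no linear [6, 2, 6]_16 code can exist. In particular it is not MDS (MDS requires d = n − k + 1 exactly).
Description: the claimed parameters are [6, 2, 6]_16; such a code would be impossible (violates the Singleton bound).


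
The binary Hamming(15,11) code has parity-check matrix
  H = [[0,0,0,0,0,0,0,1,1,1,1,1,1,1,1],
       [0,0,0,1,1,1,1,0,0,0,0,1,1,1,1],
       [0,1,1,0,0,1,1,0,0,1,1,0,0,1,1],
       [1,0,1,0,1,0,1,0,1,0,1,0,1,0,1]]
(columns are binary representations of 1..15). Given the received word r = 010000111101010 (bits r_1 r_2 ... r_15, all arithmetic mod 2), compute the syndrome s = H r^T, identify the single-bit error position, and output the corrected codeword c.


s = (1, 1, 0, 0)^T, error position = 12, corrected codeword c = 010000111100010

Compute s = H r^T mod 2 one row at a time:
  s_1 = 1 + 1 + 1 + 0 + 1 + 0 + 1 + 0 = 5 ≡ 1 (mod 2).
  s_2 = 0 + 0 + 0 + 1 + 1 + 0 + 1 + 0 = 3 ≡ 1 (mod 2).
  s_3 = 1 + 0 + 0 + 1 + 1 + 0 + 1 + 0 = 4 ≡ 0 (mod 2).
  s_4 = 0 + 0 + 0 + 1 + 1 + 0 + 0 + 0 = 2 ≡ 0 (mod 2).
s = (1, 1, 0, 0)^T — this equals column 12 of H (binary 1100), so error is at position 12.
Correct: flip bit 12 of r = 010000111101010 to get c = 010000111100010.


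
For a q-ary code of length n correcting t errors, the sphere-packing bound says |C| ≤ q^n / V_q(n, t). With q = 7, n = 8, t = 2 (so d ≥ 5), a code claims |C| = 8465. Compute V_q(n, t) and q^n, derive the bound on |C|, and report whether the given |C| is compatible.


V_q(n, t) = 1057, q^n = 5764801, Hamming bound = 5453, |C| = 8465 > bound (violated).

Step 1: Compute V_q(n, t) = Σ_{j=0}^2 C(n, j) (q−1)^j.
  j = 0: C(8,0)·(6)^0 = 1·1 = 1.
  j = 1: C(8,1)·(6)^1 = 8·6 = 48.
  j = 2: C(8,2)·(6)^2 = 28·36 = 1008.
  V_q(n, t) = 1 + 48 + 1008 = 1057.
Step 2: q^n = 7^8 = 5764801.
Step 3: Hamming bound ⌊q^n / V_q(n,t)⌋ = ⌊5764801/1057⌋ = 5453.
Step 4: Compare |C| = 8465 to 5453: violated.
The claimed |C| lies above the Hamming bound, so no 7-ary code of length 8 with d ≥ 5 can have 8465 codewords.


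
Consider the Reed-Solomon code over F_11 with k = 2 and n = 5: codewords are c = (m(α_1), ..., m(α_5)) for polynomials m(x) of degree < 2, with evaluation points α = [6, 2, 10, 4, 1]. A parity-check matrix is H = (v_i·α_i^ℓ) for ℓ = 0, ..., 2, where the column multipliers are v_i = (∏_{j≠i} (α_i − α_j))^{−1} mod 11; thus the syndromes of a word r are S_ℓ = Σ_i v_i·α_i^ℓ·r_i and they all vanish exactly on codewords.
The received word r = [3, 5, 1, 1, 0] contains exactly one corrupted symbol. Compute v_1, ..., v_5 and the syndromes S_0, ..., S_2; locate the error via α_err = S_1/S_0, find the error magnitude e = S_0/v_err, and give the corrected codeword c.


S = (5, 9, 3), error at position 4, error magnitude e = 8, c = [3, 5, 1, 4, 0].

Step 1: column multipliers v_i = (∏_{j≠i}(α_i − α_j))^{−1} mod 11.
  i = 1 (α = 6): (6−2)(6−10)(6−4)(6−1) = 4·(−4)·2·5 = −160 ≡ 5, so v_1 = 5^{−1} = 9 (mod 11).
  i = 2 (α = 2): (2−6)(2−10)(2−4)(2−1) = (−4)·(−8)·(−2)·1 = −64 ≡ 2, so v_2 = 2^{−1} = 6 (mod 11).
  i = 3 (α = 10): (10−6)(10−2)(10−4)(10−1) = 4·8·6·9 = 1728 ≡ 1, so v_3 = 1^{−1} = 1 (mod 11).
  i = 4 (α = 4): (4−6)(4−2)(4−10)(4−1) = (−2)·2·(−6)·3 = 72 ≡ 6, so v_4 = 6^{−1} = 2 (mod 11).
  i = 5 (α = 1): (1−6)(1−2)(1−10)(1−4) = (−5)·(−1)·(−9)·(−3) = 135 ≡ 3, so v_5 = 3^{−1} = 4 (mod 11).
  v = [9, 6, 1, 2, 4].
Step 2: syndromes of r = [3, 5, 1, 1, 0] (all sums mod 11).
  S_0 = Σ v_i r_i = 9·3 + 6·5 + 1·1 + 2·1 + 4·0 = 60 ≡ 5.
  S_1 = Σ v_i α_i r_i = 9·6·3 + 6·2·5 + 1·10·1 + 2·4·1 + 4·1·0 = 240 ≡ 9.
  α_i^2 mod 11 = [3, 4, 1, 5, 1].
  S_2 = Σ v_i α_i^2 r_i = 9·3·3 + 6·4·5 + 1·1·1 + 2·5·1 + 4·1·0 = 212 ≡ 3.
  S = (5, 9, 3) ≠ 0, so r is not a codeword (an error is present).
Step 3: locate the error. For a single error e at position i, S_ℓ = v_i·e·α_i^ℓ, so α_err = S_1/S_0.
  S_0^{−1} = 5^{−1} = 9 (mod 11), so α_err = 9·9 = 81 ≡ 4 = α_4. Error position i = 4.
  Consistency check: S_2/S_1 = 3·5 = 15 ≡ 4 = α_err ✓ (single-error assumption holds).
Step 4: error magnitude e = S_0/v_4 = S_0·∏_{j≠4}(α_4 − α_j) = 5·6 = 30 ≡ 8 (mod 11).
Step 5: correct position 4: c_4 = r_4 − e = 1 − 8 ≡ 4 (mod 11). Hence c = [3, 5, 1, 4, 0].
  Check: interpolating c through the α_i gives m(x) = 6 + 5·x (degree < 2) with m(α_i) = c_i for every i, so c is indeed a codeword.


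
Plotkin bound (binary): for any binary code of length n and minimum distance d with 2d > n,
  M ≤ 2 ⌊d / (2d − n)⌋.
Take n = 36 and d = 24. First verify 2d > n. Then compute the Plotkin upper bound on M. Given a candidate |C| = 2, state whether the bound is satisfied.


Plotkin bound M ≤ 4; given |C| = 2 ≤ bound (satisfied).

Check applicability: 2d = 48, n = 36.
2d − n = 12 > 0, so Plotkin applies.
Compute d/(2d−n) = 24/12 ≈ 2.0000.
⌊d/(2d−n)⌋ = 2.
Plotkin bound: M ≤ 2·2 = 4.
Given |C| = 2, check: satisfied.
This |C| is below the Plotkin bound.


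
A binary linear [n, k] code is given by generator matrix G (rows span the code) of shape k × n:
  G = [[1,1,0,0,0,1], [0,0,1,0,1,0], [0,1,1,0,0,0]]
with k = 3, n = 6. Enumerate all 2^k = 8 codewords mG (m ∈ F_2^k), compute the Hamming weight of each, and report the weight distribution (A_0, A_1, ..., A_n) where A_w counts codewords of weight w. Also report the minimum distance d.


Weight distribution: A_0 = 1, A_2 = 3, A_3 = 3, A_5 = 1. Minimum distance d = 2.

Enumerate all 2^3 = 8 messages m ∈ F_2^3.
For each, compute codeword c = mG in F_2^6, then tally its weight.
  m = 000 → c = 000000, weight = 0.
  m = 100 → c = 110001, weight = 3.
  m = 010 → c = 001010, weight = 2.
  m = 110 → c = 111011, weight = 5.
  m = 001 → c = 011000, weight = 2.
  m = 101 → c = 101001, weight = 3.
  m = 011 → c = 010010, weight = 2.
  m = 111 → c = 100011, weight = 3.
Tally weights:
  weight 0: 1 codewords.
  weight 2: 3 codewords.
  weight 3: 3 codewords.
  weight 5: 1 codewords.
Minimum distance d = smallest w > 0 with A_w > 0 = 2.
Sanity: Σ A_w = 8 = 2^3 = 8 ✓.


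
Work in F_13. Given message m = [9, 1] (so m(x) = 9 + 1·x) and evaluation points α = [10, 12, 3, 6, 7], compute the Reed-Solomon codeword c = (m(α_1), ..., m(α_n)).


c = [6, 8, 12, 2, 3]

Message polynomial: m(x) = 9 + 1·x (mod 13).
For each evaluation point α_i, compute m(α_i) mod 13:
  α_1 = 10: Horner steps 1 → 6, so m(10) = 6.
  α_2 = 12: Horner steps 1 → 8, so m(12) = 8.
  α_3 = 3: Horner steps 1 → 12, so m(3) = 12.
  α_4 = 6: Horner steps 1 → 2, so m(6) = 2.
  α_5 = 7: Horner steps 1 → 3, so m(7) = 3.
Codeword c = [6, 8, 12, 2, 3] ∈ F_13^5.


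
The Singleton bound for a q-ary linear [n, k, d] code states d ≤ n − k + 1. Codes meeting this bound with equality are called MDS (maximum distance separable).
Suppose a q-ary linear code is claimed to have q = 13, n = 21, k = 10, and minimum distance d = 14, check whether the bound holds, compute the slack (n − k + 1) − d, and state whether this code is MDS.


Singleton RHS = n − k + 1 = 12, slack = -2, bound violated (no such code; not MDS).

Singleton bound: d ≤ n − k + 1.
Here n = 21, k = 10, so n − k + 1 = 12.
Given d = 14, check d ≤ 12: NO.
Slack = (n − k + 1) − d = -2.
The slack is negative: d = 14 exceeds n − k + 1 = 12 by 2, so the Singleton bound is violated and no linear [21, 10, 14]_13 code can exist. In particular it is not MDS (MDS requires d = n − k + 1 exactly).
Description: the claimed parameters are [21, 10, 14]_13; such a code would be impossible (violates the Singleton bound).


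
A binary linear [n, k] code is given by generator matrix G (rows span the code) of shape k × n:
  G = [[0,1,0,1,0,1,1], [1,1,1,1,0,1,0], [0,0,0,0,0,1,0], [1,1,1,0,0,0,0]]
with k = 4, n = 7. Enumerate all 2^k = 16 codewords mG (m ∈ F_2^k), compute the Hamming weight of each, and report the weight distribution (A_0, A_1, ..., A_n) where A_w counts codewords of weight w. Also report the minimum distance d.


Weight distribution: A_0 = 1, A_1 = 2, A_2 = 2, A_3 = 4, A_4 = 5, A_5 = 2. Minimum distance d = 1.

Enumerate all 2^4 = 16 messages m ∈ F_2^4.
For each, compute codeword c = mG in F_2^7, then tally its weight.
  m = 0000 → c = 0000000, weight = 0.
  m = 1000 → c = 0101011, weight = 4.
  m = 0100 → c = 1111010, weight = 5.
  m = 1100 → c = 1010001, weight = 3.
  m = 0010 → c = 0000010, weight = 1.
  m = 1010 → c = 0101001, weight = 3.
  m = 0110 → c = 1111000, weight = 4.
  m = 1110 → c = 1010011, weight = 4.
  m = 0001 → c = 1110000, weight = 3.
  m = 1001 → c = 1011011, weight = 5.
  m = 0101 → c = 0001010, weight = 2.
  m = 1101 → c = 0100001, weight = 2.
  m = 0011 → c = 1110010, weight = 4.
  m = 1011 → c = 1011001, weight = 4.
  m = 0111 → c = 0001000, weight = 1.
  m = 1111 → c = 0100011, weight = 3.
Tally weights:
  weight 0: 1 codewords.
  weight 1: 2 codewords.
  weight 2: 2 codewords.
  weight 3: 4 codewords.
  weight 4: 5 codewords.
  weight 5: 2 codewords.
Minimum distance d = smallest w > 0 with A_w > 0 = 1.
Sanity: Σ A_w = 16 = 2^4 = 16 ✓.


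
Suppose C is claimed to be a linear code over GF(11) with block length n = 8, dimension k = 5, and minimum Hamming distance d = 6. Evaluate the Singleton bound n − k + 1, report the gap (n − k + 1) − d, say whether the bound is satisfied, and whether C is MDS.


Singleton RHS = n − k + 1 = 4, slack = -2, bound violated (no such code; not MDS).

Singleton bound: d ≤ n − k + 1.
Here n = 8, k = 5, so n − k + 1 = 4.
Given d = 6, check d ≤ 4: NO.
Slack = (n − k + 1) − d = -2.
The slack is negative: d = 6 exceeds n − k + 1 = 4 by 2, so the Singleton bound is violated and no linear [8, 5, 6]_11 code can exist. In particular it is not MDS (MDS requires d = n − k + 1 exactly).
Description: the claimed parameters are [8, 5, 6]_11; such a code would be impossible (violates the Singleton bound).


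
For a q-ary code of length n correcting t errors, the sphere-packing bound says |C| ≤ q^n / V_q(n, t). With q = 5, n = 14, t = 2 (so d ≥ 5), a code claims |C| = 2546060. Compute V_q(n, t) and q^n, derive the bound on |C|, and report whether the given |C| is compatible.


V_q(n, t) = 1513, q^n = 6103515625, Hamming bound = 4034048, |C| = 2546060 ≤ bound (satisfied).

Step 1: Compute V_q(n, t) = Σ_{j=0}^2 C(n, j) (q−1)^j.
  j = 0: C(14,0)·(4)^0 = 1·1 = 1.
  j = 1: C(14,1)·(4)^1 = 14·4 = 56.
  j = 2: C(14,2)·(4)^2 = 91·16 = 1456.
  V_q(n, t) = 1 + 56 + 1456 = 1513.
Step 2: q^n = 5^14 = 6103515625.
Step 3: Hamming bound ⌊q^n / V_q(n,t)⌋ = ⌊6103515625/1513⌋ = 4034048.
Step 4: Compare |C| = 2546060 to 4034048: satisfied.
The claimed |C| lies below the Hamming bound.


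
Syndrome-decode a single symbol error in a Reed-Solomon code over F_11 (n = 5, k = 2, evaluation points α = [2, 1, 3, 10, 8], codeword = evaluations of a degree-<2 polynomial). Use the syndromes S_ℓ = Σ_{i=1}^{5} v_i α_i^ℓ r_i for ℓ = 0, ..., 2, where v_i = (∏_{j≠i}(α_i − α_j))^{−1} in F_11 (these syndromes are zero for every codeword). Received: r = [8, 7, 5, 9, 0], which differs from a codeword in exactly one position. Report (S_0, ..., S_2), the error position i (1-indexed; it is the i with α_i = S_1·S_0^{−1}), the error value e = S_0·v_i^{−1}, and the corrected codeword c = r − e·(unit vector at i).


S = (5, 10, 9), error at position 1, error magnitude e = 2, c = [6, 7, 5, 9, 0].

Step 1: column multipliers v_i = (∏_{j≠i}(α_i − α_j))^{−1} mod 11.
  i = 1 (α = 2): (2−1)(2−3)(2−10)(2−8) = 1·(−1)·(−8)·(−6) = −48 ≡ 7, so v_1 = 7^{−1} = 8 (mod 11).
  i = 2 (α = 1): (1−2)(1−3)(1−10)(1−8) = (−1)·(−2)·(−9)·(−7) = 126 ≡ 5, so v_2 = 5^{−1} = 9 (mod 11).
  i = 3 (α = 3): (3−2)(3−1)(3−10)(3−8) = 1·2·(−7)·(−5) = 70 ≡ 4, so v_3 = 4^{−1} = 3 (mod 11).
  i = 4 (α = 10): (10−2)(10−1)(10−3)(10−8) = 8·9·7·2 = 1008 ≡ 7, so v_4 = 7^{−1} = 8 (mod 11).
  i = 5 (α = 8): (8−2)(8−1)(8−3)(8−10) = 6·7·5·(−2) = −420 ≡ 9, so v_5 = 9^{−1} = 5 (mod 11).
  v = [8, 9, 3, 8, 5].
Step 2: syndromes of r = [8, 7, 5, 9, 0] (all sums mod 11).
  S_0 = Σ v_i r_i = 8·8 + 9·7 + 3·5 + 8·9 + 5·0 = 214 ≡ 5.
  S_1 = Σ v_i α_i r_i = 8·2·8 + 9·1·7 + 3·3·5 + 8·10·9 + 5·8·0 = 956 ≡ 10.
  α_i^2 mod 11 = [4, 1, 9, 1, 9].
  S_2 = Σ v_i α_i^2 r_i = 8·4·8 + 9·1·7 + 3·9·5 + 8·1·9 + 5·9·0 = 526 ≡ 9.
  S = (5, 10, 9) ≠ 0, so r is not a codeword (an error is present).
Step 3: locate the error. For a single error e at position i, S_ℓ = v_i·e·α_i^ℓ, so α_err = S_1/S_0.
  S_0^{−1} = 5^{−1} = 9 (mod 11), so α_err = 10·9 = 90 ≡ 2 = α_1. Error position i = 1.
  Consistency check: S_2/S_1 = 9·10 = 90 ≡ 2 = α_err ✓ (single-error assumption holds).
Step 4: error magnitude e = S_0/v_1 = S_0·∏_{j≠1}(α_1 − α_j) = 5·7 = 35 ≡ 2 (mod 11).
Step 5: correct position 1: c_1 = r_1 − e = 8 − 2 ≡ 6 (mod 11). Hence c = [6, 7, 5, 9, 0].
  Check: interpolating c through the α_i gives m(x) = 8 + 10·x (degree < 2) with m(α_i) = c_i for every i, so c is indeed a codeword.


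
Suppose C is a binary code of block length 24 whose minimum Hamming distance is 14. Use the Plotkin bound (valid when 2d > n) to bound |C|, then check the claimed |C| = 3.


Plotkin bound M ≤ 6; given |C| = 3 ≤ bound (satisfied).

Check applicability: 2d = 28, n = 24.
2d − n = 4 > 0, so Plotkin applies.
Compute d/(2d−n) = 14/4 ≈ 3.5000.
⌊d/(2d−n)⌋ = 3.
Plotkin bound: M ≤ 2·3 = 6.
Given |C| = 3, check: satisfied.
This |C| is below the Plotkin bound.


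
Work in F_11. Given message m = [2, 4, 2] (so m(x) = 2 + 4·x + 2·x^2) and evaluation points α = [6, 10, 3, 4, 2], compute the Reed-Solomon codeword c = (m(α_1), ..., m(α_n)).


c = [10, 0, 10, 6, 7]

Message polynomial: m(x) = 2 + 4·x + 2·x^2 (mod 11).
For each evaluation point α_i, compute m(α_i) mod 11:
  α_1 = 6: Horner steps 2 → 5 → 10, so m(6) = 10.
  α_2 = 10: Horner steps 2 → 2 → 0, so m(10) = 0.
  α_3 = 3: Horner steps 2 → 10 → 10, so m(3) = 10.
  α_4 = 4: Horner steps 2 → 1 → 6, so m(4) = 6.
  α_5 = 2: Horner steps 2 → 8 → 7, so m(2) = 7.
Codeword c = [10, 0, 10, 6, 7] ∈ F_11^5.


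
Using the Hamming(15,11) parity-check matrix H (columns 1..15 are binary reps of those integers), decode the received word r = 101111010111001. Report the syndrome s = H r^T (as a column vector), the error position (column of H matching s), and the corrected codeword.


s = (1, 1, 1, 1)^T, error position = 15, corrected codeword c = 101111010111000

Compute s = H r^T mod 2 one row at a time:
  s_1 = 1 + 0 + 1 + 1 + 1 + 0 + 0 + 1 = 5 ≡ 1 (mod 2).
  s_2 = 1 + 1 + 1 + 0 + 1 + 0 + 0 + 1 = 5 ≡ 1 (mod 2).
  s_3 = 0 + 1 + 1 + 0 + 1 + 1 + 0 + 1 = 5 ≡ 1 (mod 2).
  s_4 = 1 + 1 + 1 + 0 + 0 + 1 + 0 + 1 = 5 ≡ 1 (mod 2).
s = (1, 1, 1, 1)^T — this equals column 15 of H (binary 1111), so error is at position 15.
Correct: flip bit 15 of r = 101111010111001 to get c = 101111010111000.


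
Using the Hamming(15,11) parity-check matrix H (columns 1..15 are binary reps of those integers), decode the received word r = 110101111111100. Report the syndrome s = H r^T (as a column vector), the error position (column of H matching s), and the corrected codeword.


s = (0, 1, 1, 1)^T, error position = 7, corrected codeword c = 110101011111100

Compute s = H r^T mod 2 one row at a time:
  s_1 = 1 + 1 + 1 + 1 + 1 + 1 + 0 + 0 = 6 ≡ 0 (mod 2).
  s_2 = 1 + 0 + 1 + 1 + 1 + 1 + 0 + 0 = 5 ≡ 1 (mod 2).
  s_3 = 1 + 0 + 1 + 1 + 1 + 1 + 0 + 0 = 5 ≡ 1 (mod 2).
  s_4 = 1 + 0 + 0 + 1 + 1 + 1 + 1 + 0 = 5 ≡ 1 (mod 2).
s = (0, 1, 1, 1)^T — this equals column 7 of H (binary 0111), so error is at position 7.
Correct: flip bit 7 of r = 110101111111100 to get c = 110101011111100.


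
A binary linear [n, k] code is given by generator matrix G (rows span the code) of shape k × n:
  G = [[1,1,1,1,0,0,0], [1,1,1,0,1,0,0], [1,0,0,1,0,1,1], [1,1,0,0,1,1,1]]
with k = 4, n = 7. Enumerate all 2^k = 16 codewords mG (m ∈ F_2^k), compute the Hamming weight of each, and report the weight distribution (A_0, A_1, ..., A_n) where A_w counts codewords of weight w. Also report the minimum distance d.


Weight distribution: A_0 = 1, A_1 = 1, A_2 = 1, A_3 = 4, A_4 = 5, A_5 = 3, A_6 = 1. Minimum distance d = 1.

Enumerate all 2^4 = 16 messages m ∈ F_2^4.
For each, compute codeword c = mG in F_2^7, then tally its weight.
  m = 0000 → c = 0000000, weight = 0.
  m = 1000 → c = 1111000, weight = 4.
  m = 0100 → c = 1110100, weight = 4.
  m = 1100 → c = 0001100, weight = 2.
  m = 0010 → c = 1001011, weight = 4.
  m = 1010 → c = 0110011, weight = 4.
  m = 0110 → c = 0111111, weight = 6.
  m = 1110 → c = 1000111, weight = 4.
  m = 0001 → c = 1100111, weight = 5.
  m = 1001 → c = 0011111, weight = 5.
  m = 0101 → c = 0010011, weight = 3.
  m = 1101 → c = 1101011, weight = 5.
  m = 0011 → c = 0101100, weight = 3.
  m = 1011 → c = 1010100, weight = 3.
  m = 0111 → c = 1011000, weight = 3.
  m = 1111 → c = 0100000, weight = 1.
Tally weights:
  weight 0: 1 codewords.
  weight 1: 1 codewords.
  weight 2: 1 codewords.
  weight 3: 4 codewords.
  weight 4: 5 codewords.
  weight 5: 3 codewords.
  weight 6: 1 codewords.
Minimum distance d = smallest w > 0 with A_w > 0 = 1.
Sanity: Σ A_w = 16 = 2^4 = 16 ✓.


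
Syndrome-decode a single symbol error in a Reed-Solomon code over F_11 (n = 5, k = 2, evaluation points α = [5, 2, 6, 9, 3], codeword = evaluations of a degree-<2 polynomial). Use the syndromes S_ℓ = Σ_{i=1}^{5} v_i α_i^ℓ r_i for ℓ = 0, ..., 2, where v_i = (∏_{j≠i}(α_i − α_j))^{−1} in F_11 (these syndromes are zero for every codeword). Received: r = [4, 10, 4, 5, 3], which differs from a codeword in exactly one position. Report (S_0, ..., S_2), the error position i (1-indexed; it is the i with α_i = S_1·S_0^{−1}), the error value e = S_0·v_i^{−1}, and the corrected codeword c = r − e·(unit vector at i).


S = (2, 10, 6), error at position 1, error magnitude e = 4, c = [0, 10, 4, 5, 3].

Step 1: column multipliers v_i = (∏_{j≠i}(α_i − α_j))^{−1} mod 11.
  i = 1 (α = 5): (5−2)(5−6)(5−9)(5−3) = 3·(−1)·(−4)·2 = 24 ≡ 2, so v_1 = 2^{−1} = 6 (mod 11).
  i = 2 (α = 2): (2−5)(2−6)(2−9)(2−3) = (−3)·(−4)·(−7)·(−1) = 84 ≡ 7, so v_2 = 7^{−1} = 8 (mod 11).
  i = 3 (α = 6): (6−5)(6−2)(6−9)(6−3) = 1·4·(−3)·3 = −36 ≡ 8, so v_3 = 8^{−1} = 7 (mod 11).
  i = 4 (α = 9): (9−5)(9−2)(9−6)(9−3) = 4·7·3·6 = 504 ≡ 9, so v_4 = 9^{−1} = 5 (mod 11).
  i = 5 (α = 3): (3−5)(3−2)(3−6)(3−9) = (−2)·1·(−3)·(−6) = −36 ≡ 8, so v_5 = 8^{−1} = 7 (mod 11).
  v = [6, 8, 7, 5, 7].
Step 2: syndromes of r = [4, 10, 4, 5, 3] (all sums mod 11).
  S_0 = Σ v_i r_i = 6·4 + 8·10 + 7·4 + 5·5 + 7·3 = 178 ≡ 2.
  S_1 = Σ v_i α_i r_i = 6·5·4 + 8·2·10 + 7·6·4 + 5·9·5 + 7·3·3 = 736 ≡ 10.
  α_i^2 mod 11 = [3, 4, 3, 4, 9].
  S_2 = Σ v_i α_i^2 r_i = 6·3·4 + 8·4·10 + 7·3·4 + 5·4·5 + 7·9·3 = 765 ≡ 6.
  S = (2, 10, 6) ≠ 0, so r is not a codeword (an error is present).
Step 3: locate the error. For a single error e at position i, S_ℓ = v_i·e·α_i^ℓ, so α_err = S_1/S_0.
  S_0^{−1} = 2^{−1} = 6 (mod 11), so α_err = 10·6 = 60 ≡ 5 = α_1. Error position i = 1.
  Consistency check: S_2/S_1 = 6·10 = 60 ≡ 5 = α_err ✓ (single-error assumption holds).
Step 4: error magnitude e = S_0/v_1 = S_0·∏_{j≠1}(α_1 − α_j) = 2·2 = 4 ≡ 4 (mod 11).
Step 5: correct position 1: c_1 = r_1 − e = 4 − 4 ≡ 0 (mod 11). Hence c = [0, 10, 4, 5, 3].
  Check: interpolating c through the α_i gives m(x) = 2 + 4·x (degree < 2) with m(α_i) = c_i for every i, so c is indeed a codeword.


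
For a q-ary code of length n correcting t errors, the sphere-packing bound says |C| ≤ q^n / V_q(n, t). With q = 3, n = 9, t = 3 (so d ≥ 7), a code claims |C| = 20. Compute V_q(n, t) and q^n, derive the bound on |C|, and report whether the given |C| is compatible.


V_q(n, t) = 835, q^n = 19683, Hamming bound = 23, |C| = 20 ≤ bound (satisfied).

Step 1: Compute V_q(n, t) = Σ_{j=0}^3 C(n, j) (q−1)^j.
  j = 0: C(9,0)·(2)^0 = 1·1 = 1.
  j = 1: C(9,1)·(2)^1 = 9·2 = 18.
  j = 2: C(9,2)·(2)^2 = 36·4 = 144.
  j = 3: C(9,3)·(2)^3 = 84·8 = 672.
  V_q(n, t) = 1 + 18 + 144 + 672 = 835.
Step 2: q^n = 3^9 = 19683.
Step 3: Hamming bound ⌊q^n / V_q(n,t)⌋ = ⌊19683/835⌋ = 23.
Step 4: Compare |C| = 20 to 23: satisfied.
The claimed |C| lies below the Hamming bound.


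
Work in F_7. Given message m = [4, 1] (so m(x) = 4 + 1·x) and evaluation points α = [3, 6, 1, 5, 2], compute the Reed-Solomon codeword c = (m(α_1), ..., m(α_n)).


c = [0, 3, 5, 2, 6]

Message polynomial: m(x) = 4 + 1·x (mod 7).
For each evaluation point α_i, compute m(α_i) mod 7:
  α_1 = 3: Horner steps 1 → 0, so m(3) = 0.
  α_2 = 6: Horner steps 1 → 3, so m(6) = 3.
  α_3 = 1: Horner steps 1 → 5, so m(1) = 5.
  α_4 = 5: Horner steps 1 → 2, so m(5) = 2.
  α_5 = 2: Horner steps 1 → 6, so m(2) = 6.
Codeword c = [0, 3, 5, 2, 6] ∈ F_7^5.


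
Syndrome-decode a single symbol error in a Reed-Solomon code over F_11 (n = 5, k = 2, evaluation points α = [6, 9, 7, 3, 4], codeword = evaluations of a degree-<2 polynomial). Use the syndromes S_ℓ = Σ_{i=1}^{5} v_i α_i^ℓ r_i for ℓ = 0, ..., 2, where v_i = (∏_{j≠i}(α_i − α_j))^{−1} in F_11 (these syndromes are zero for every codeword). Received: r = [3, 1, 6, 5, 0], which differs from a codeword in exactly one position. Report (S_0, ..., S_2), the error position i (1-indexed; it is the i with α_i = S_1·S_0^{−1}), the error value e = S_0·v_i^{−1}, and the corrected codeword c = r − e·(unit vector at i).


S = (1, 4, 5), error at position 5, error magnitude e = 3, c = [3, 1, 6, 5, 8].

Step 1: column multipliers v_i = (∏_{j≠i}(α_i − α_j))^{−1} mod 11.
  i = 1 (α = 6): (6−9)(6−7)(6−3)(6−4) = (−3)·(−1)·3·2 = 18 ≡ 7, so v_1 = 7^{−1} = 8 (mod 11).
  i = 2 (α = 9): (9−6)(9−7)(9−3)(9−4) = 3·2·6·5 = 180 ≡ 4, so v_2 = 4^{−1} = 3 (mod 11).
  i = 3 (α = 7): (7−6)(7−9)(7−3)(7−4) = 1·(−2)·4·3 = −24 ≡ 9, so v_3 = 9^{−1} = 5 (mod 11).
  i = 4 (α = 3): (3−6)(3−9)(3−7)(3−4) = (−3)·(−6)·(−4)·(−1) = 72 ≡ 6, so v_4 = 6^{−1} = 2 (mod 11).
  i = 5 (α = 4): (4−6)(4−9)(4−7)(4−3) = (−2)·(−5)·(−3)·1 = −30 ≡ 3, so v_5 = 3^{−1} = 4 (mod 11).
  v = [8, 3, 5, 2, 4].
Step 2: syndromes of r = [3, 1, 6, 5, 0] (all sums mod 11).
  S_0 = Σ v_i r_i = 8·3 + 3·1 + 5·6 + 2·5 + 4·0 = 67 ≡ 1.
  S_1 = Σ v_i α_i r_i = 8·6·3 + 3·9·1 + 5·7·6 + 2·3·5 + 4·4·0 = 411 ≡ 4.
  α_i^2 mod 11 = [3, 4, 5, 9, 5].
  S_2 = Σ v_i α_i^2 r_i = 8·3·3 + 3·4·1 + 5·5·6 + 2·9·5 + 4·5·0 = 324 ≡ 5.
  S = (1, 4, 5) ≠ 0, so r is not a codeword (an error is present).
Step 3: locate the error. For a single error e at position i, S_ℓ = v_i·e·α_i^ℓ, so α_err = S_1/S_0.
  S_0^{−1} = 1^{−1} = 1 (mod 11), so α_err = 4·1 = 4 ≡ 4 = α_5. Error position i = 5.
  Consistency check: S_2/S_1 = 5·3 = 15 ≡ 4 = α_err ✓ (single-error assumption holds).
Step 4: error magnitude e = S_0/v_5 = S_0·∏_{j≠5}(α_5 − α_j) = 1·3 = 3 ≡ 3 (mod 11).
Step 5: correct position 5: c_5 = r_5 − e = 0 − 3 ≡ 8 (mod 11). Hence c = [3, 1, 6, 5, 8].
  Check: interpolating c through the α_i gives m(x) = 7 + 3·x (degree < 2) with m(α_i) = c_i for every i, so c is indeed a codeword.


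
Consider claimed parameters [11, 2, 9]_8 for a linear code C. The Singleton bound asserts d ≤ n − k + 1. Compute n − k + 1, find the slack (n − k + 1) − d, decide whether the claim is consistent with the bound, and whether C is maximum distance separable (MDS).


Singleton RHS = n − k + 1 = 10, slack = 1, bound satisfied, not MDS.

Singleton bound: d ≤ n − k + 1.
Here n = 11, k = 2, so n − k + 1 = 10.
Given d = 9, check d ≤ 10: YES.
Slack = (n − k + 1) − d = 1.
The code is NOT MDS (slack = 1 > 0).
Description: the claimed parameters are [11, 2, 9]_8; such a code would be non-MDS.


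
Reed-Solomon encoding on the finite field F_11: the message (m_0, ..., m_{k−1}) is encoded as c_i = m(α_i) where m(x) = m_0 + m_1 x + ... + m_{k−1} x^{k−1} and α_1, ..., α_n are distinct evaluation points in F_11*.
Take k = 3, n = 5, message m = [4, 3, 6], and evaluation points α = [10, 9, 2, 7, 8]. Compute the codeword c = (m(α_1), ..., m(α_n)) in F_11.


c = [7, 0, 1, 0, 5]

Message polynomial: m(x) = 4 + 3·x + 6·x^2 (mod 11).
For each evaluation point α_i, compute m(α_i) mod 11:
  α_1 = 10: Horner steps 6 → 8 → 7, so m(10) = 7.
  α_2 = 9: Horner steps 6 → 2 → 0, so m(9) = 0.
  α_3 = 2: Horner steps 6 → 4 → 1, so m(2) = 1.
  α_4 = 7: Horner steps 6 → 1 → 0, so m(7) = 0.
  α_5 = 8: Horner steps 6 → 7 → 5, so m(8) = 5.
Codeword c = [7, 0, 1, 0, 5] ∈ F_11^5.


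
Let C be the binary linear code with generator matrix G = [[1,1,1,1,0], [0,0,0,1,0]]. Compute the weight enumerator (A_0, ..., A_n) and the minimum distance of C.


Weight distribution: A_0 = 1, A_1 = 1, A_3 = 1, A_4 = 1. Minimum distance d = 1.

Enumerate all 2^2 = 4 messages m ∈ F_2^2.
For each, compute codeword c = mG in F_2^5, then tally its weight.
  m = 00 → c = 00000, weight = 0.
  m = 10 → c = 11110, weight = 4.
  m = 01 → c = 00010, weight = 1.
  m = 11 → c = 11100, weight = 3.
Tally weights:
  weight 0: 1 codewords.
  weight 1: 1 codewords.
  weight 3: 1 codewords.
  weight 4: 1 codewords.
Minimum distance d = smallest w > 0 with A_w > 0 = 1.
Sanity: Σ A_w = 4 = 2^2 = 4 ✓.


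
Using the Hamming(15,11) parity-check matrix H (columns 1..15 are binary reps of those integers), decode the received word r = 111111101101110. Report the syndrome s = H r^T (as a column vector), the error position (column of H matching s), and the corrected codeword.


s = (1, 1, 0, 0)^T, error position = 12, corrected codeword c = 111111101100110

Compute s = H r^T mod 2 one row at a time:
  s_1 = 0 + 1 + 1 + 0 + 1 + 1 + 1 + 0 = 5 ≡ 1 (mod 2).
  s_2 = 1 + 1 + 1 + 1 + 1 + 1 + 1 + 0 = 7 ≡ 1 (mod 2).
  s_3 = 1 + 1 + 1 + 1 + 1 + 0 + 1 + 0 = 6 ≡ 0 (mod 2).
  s_4 = 1 + 1 + 1 + 1 + 1 + 0 + 1 + 0 = 6 ≡ 0 (mod 2).
s = (1, 1, 0, 0)^T — this equals column 12 of H (binary 1100), so error is at position 12.
Correct: flip bit 12 of r = 111111101101110 to get c = 111111101100110.


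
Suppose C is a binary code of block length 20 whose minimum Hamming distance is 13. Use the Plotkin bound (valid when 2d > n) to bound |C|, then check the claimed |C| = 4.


Plotkin bound M ≤ 4; given |C| = 4 ≤ bound (satisfied).

Check applicability: 2d = 26, n = 20.
2d − n = 6 > 0, so Plotkin applies.
Compute d/(2d−n) = 13/6 ≈ 2.1667.
⌊d/(2d−n)⌋ = 2.
Plotkin bound: M ≤ 2·2 = 4.
Given |C| = 4, check: satisfied.
This |C| is at the Plotkin bound.


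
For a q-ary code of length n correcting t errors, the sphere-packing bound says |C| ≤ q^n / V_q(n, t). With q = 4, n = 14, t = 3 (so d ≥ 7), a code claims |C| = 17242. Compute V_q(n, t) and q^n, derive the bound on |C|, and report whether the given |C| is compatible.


V_q(n, t) = 10690, q^n = 268435456, Hamming bound = 25110, |C| = 17242 ≤ bound (satisfied).

Step 1: Compute V_q(n, t) = Σ_{j=0}^3 C(n, j) (q−1)^j.
  j = 0: C(14,0)·(3)^0 = 1·1 = 1.
  j = 1: C(14,1)·(3)^1 = 14·3 = 42.
  j = 2: C(14,2)·(3)^2 = 91·9 = 819.
  j = 3: C(14,3)·(3)^3 = 364·27 = 9828.
  V_q(n, t) = 1 + 42 + 819 + 9828 = 10690.
Step 2: q^n = 4^14 = 268435456.
Step 3: Hamming bound ⌊q^n / V_q(n,t)⌋ = ⌊268435456/10690⌋ = 25110.
Step 4: Compare |C| = 17242 to 25110: satisfied.
The claimed |C| lies below the Hamming bound.


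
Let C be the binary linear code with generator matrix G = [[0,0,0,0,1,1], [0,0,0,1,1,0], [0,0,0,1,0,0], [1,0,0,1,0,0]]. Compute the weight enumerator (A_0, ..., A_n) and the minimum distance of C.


Weight distribution: A_0 = 1, A_1 = 4, A_2 = 6, A_3 = 4, A_4 = 1. Minimum distance d = 1.

Enumerate all 2^4 = 16 messages m ∈ F_2^4.
For each, compute codeword c = mG in F_2^6, then tally its weight.
  m = 0000 → c = 000000, weight = 0.
  m = 1000 → c = 000011, weight = 2.
  m = 0100 → c = 000110, weight = 2.
  m = 1100 → c = 000101, weight = 2.
  m = 0010 → c = 000100, weight = 1.
  m = 1010 → c = 000111, weight = 3.
  m = 0110 → c = 000010, weight = 1.
  m = 1110 → c = 000001, weight = 1.
  m = 0001 → c = 100100, weight = 2.
  m = 1001 → c = 100111, weight = 4.
  m = 0101 → c = 100010, weight = 2.
  m = 1101 → c = 100001, weight = 2.
  m = 0011 → c = 100000, weight = 1.
  m = 1011 → c = 100011, weight = 3.
  m = 0111 → c = 100110, weight = 3.
  m = 1111 → c = 100101, weight = 3.
Tally weights:
  weight 0: 1 codewords.
  weight 1: 4 codewords.
  weight 2: 6 codewords.
  weight 3: 4 codewords.
  weight 4: 1 codewords.
Minimum distance d = smallest w > 0 with A_w > 0 = 1.
Sanity: Σ A_w = 16 = 2^4 = 16 ✓.


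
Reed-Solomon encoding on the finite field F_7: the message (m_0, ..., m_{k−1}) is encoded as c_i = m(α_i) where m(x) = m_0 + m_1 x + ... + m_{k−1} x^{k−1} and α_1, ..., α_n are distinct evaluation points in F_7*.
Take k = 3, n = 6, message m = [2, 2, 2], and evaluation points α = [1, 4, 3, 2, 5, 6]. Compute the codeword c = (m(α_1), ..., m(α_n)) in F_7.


c = [6, 0, 5, 0, 6, 2]

Message polynomial: m(x) = 2 + 2·x + 2·x^2 (mod 7).
For each evaluation point α_i, compute m(α_i) mod 7:
  α_1 = 1: Horner steps 2 → 4 → 6, so m(1) = 6.
  α_2 = 4: Horner steps 2 → 3 → 0, so m(4) = 0.
  α_3 = 3: Horner steps 2 → 1 → 5, so m(3) = 5.
  α_4 = 2: Horner steps 2 → 6 → 0, so m(2) = 0.
  α_5 = 5: Horner steps 2 → 5 → 6, so m(5) = 6.
  α_6 = 6: Horner steps 2 → 0 → 2, so m(6) = 2.
Codeword c = [6, 0, 5, 0, 6, 2] ∈ F_7^6.


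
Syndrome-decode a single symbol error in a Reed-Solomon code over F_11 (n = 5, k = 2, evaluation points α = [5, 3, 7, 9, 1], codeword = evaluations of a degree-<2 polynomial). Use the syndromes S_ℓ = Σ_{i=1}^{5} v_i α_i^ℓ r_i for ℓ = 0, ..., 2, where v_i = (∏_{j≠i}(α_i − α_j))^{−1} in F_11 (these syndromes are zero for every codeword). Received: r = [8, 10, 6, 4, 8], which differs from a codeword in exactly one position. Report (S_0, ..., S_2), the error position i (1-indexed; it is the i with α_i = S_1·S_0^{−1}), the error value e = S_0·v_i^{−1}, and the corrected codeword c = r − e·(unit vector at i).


S = (4, 4, 4), error at position 5, error magnitude e = 7, c = [8, 10, 6, 4, 1].

Step 1: column multipliers v_i = (∏_{j≠i}(α_i − α_j))^{−1} mod 11.
  i = 1 (α = 5): (5−3)(5−7)(5−9)(5−1) = 2·(−2)·(−4)·4 = 64 ≡ 9, so v_1 = 9^{−1} = 5 (mod 11).
  i = 2 (α = 3): (3−5)(3−7)(3−9)(3−1) = (−2)·(−4)·(−6)·2 = −96 ≡ 3, so v_2 = 3^{−1} = 4 (mod 11).
  i = 3 (α = 7): (7−5)(7−3)(7−9)(7−1) = 2·4·(−2)·6 = −96 ≡ 3, so v_3 = 3^{−1} = 4 (mod 11).
  i = 4 (α = 9): (9−5)(9−3)(9−7)(9−1) = 4·6·2·8 = 384 ≡ 10, so v_4 = 10^{−1} = 10 (mod 11).
  i = 5 (α = 1): (1−5)(1−3)(1−7)(1−9) = (−4)·(−2)·(−6)·(−8) = 384 ≡ 10, so v_5 = 10^{−1} = 10 (mod 11).
  v = [5, 4, 4, 10, 10].
Step 2: syndromes of r = [8, 10, 6, 4, 8] (all sums mod 11).
  S_0 = Σ v_i r_i = 5·8 + 4·10 + 4·6 + 10·4 + 10·8 = 224 ≡ 4.
  S_1 = Σ v_i α_i r_i = 5·5·8 + 4·3·10 + 4·7·6 + 10·9·4 + 10·1·8 = 928 ≡ 4.
  α_i^2 mod 11 = [3, 9, 5, 4, 1].
  S_2 = Σ v_i α_i^2 r_i = 5·3·8 + 4·9·10 + 4·5·6 + 10·4·4 + 10·1·8 = 840 ≡ 4.
  S = (4, 4, 4) ≠ 0, so r is not a codeword (an error is present).
Step 3: locate the error. For a single error e at position i, S_ℓ = v_i·e·α_i^ℓ, so α_err = S_1/S_0.
  S_0^{−1} = 4^{−1} = 3 (mod 11), so α_err = 4·3 = 12 ≡ 1 = α_5. Error position i = 5.
  Consistency check: S_2/S_1 = 4·3 = 12 ≡ 1 = α_err ✓ (single-error assumption holds).
Step 4: error magnitude e = S_0/v_5 = S_0·∏_{j≠5}(α_5 − α_j) = 4·10 = 40 ≡ 7 (mod 11).
Step 5: correct position 5: c_5 = r_5 − e = 8 − 7 ≡ 1 (mod 11). Hence c = [8, 10, 6, 4, 1].
  Check: interpolating c through the α_i gives m(x) = 2 + 10·x (degree < 2) with m(α_i) = c_i for every i, so c is indeed a codeword.


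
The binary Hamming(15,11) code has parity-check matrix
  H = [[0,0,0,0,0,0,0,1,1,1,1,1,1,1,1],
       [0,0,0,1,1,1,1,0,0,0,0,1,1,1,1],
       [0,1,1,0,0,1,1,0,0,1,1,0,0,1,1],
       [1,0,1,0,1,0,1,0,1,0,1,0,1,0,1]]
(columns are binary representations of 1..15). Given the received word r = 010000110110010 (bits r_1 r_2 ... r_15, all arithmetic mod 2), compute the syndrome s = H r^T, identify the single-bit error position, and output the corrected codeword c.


s = (0, 0, 1, 0)^T, error position = 2, corrected codeword c = 000000110110010

Compute s = H r^T mod 2 one row at a time:
  s_1 = 1 + 0 + 1 + 1 + 0 + 0 + 1 + 0 = 4 ≡ 0 (mod 2).
  s_2 = 0 + 0 + 0 + 1 + 0 + 0 + 1 + 0 = 2 ≡ 0 (mod 2).
  s_3 = 1 + 0 + 0 + 1 + 1 + 1 + 1 + 0 = 5 ≡ 1 (mod 2).
  s_4 = 0 + 0 + 0 + 1 + 0 + 1 + 0 + 0 = 2 ≡ 0 (mod 2).
s = (0, 0, 1, 0)^T — this equals column 2 of H (binary 0010), so error is at position 2.
Correct: flip bit 2 of r = 010000110110010 to get c = 000000110110010.


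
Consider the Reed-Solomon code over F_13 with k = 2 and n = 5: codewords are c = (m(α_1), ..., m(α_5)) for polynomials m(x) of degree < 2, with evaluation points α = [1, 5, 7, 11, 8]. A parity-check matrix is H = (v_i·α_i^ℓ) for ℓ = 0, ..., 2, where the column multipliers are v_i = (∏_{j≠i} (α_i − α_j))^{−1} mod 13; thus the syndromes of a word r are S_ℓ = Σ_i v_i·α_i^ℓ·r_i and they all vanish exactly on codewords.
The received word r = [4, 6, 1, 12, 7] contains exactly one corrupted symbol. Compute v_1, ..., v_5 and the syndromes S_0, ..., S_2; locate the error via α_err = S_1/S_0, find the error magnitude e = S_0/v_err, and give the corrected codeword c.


S = (9, 6, 4), error at position 2, error magnitude e = 4, c = [4, 2, 1, 12, 7].

Step 1: column multipliers v_i = (∏_{j≠i}(α_i − α_j))^{−1} mod 13.
  i = 1 (α = 1): (1−5)(1−7)(1−11)(1−8) = (−4)·(−6)·(−10)·(−7) = 1680 ≡ 3, so v_1 = 3^{−1} = 9 (mod 13).
  i = 2 (α = 5): (5−1)(5−7)(5−11)(5−8) = 4·(−2)·(−6)·(−3) = −144 ≡ 12, so v_2 = 12^{−1} = 12 (mod 13).
  i = 3 (α = 7): (7−1)(7−5)(7−11)(7−8) = 6·2·(−4)·(−1) = 48 ≡ 9, so v_3 = 9^{−1} = 3 (mod 13).
  i = 4 (α = 11): (11−1)(11−5)(11−7)(11−8) = 10·6·4·3 = 720 ≡ 5, so v_4 = 5^{−1} = 8 (mod 13).
  i = 5 (α = 8): (8−1)(8−5)(8−7)(8−11) = 7·3·1·(−3) = −63 ≡ 2, so v_5 = 2^{−1} = 7 (mod 13).
  v = [9, 12, 3, 8, 7].
Step 2: syndromes of r = [4, 6, 1, 12, 7] (all sums mod 13).
  S_0 = Σ v_i r_i = 9·4 + 12·6 + 3·1 + 8·12 + 7·7 = 256 ≡ 9.
  S_1 = Σ v_i α_i r_i = 9·1·4 + 12·5·6 + 3·7·1 + 8·11·12 + 7·8·7 = 1865 ≡ 6.
  α_i^2 mod 13 = [1, 12, 10, 4, 12].
  S_2 = Σ v_i α_i^2 r_i = 9·1·4 + 12·12·6 + 3·10·1 + 8·4·12 + 7·12·7 = 1902 ≡ 4.
  S = (9, 6, 4) ≠ 0, so r is not a codeword (an error is present).
Step 3: locate the error. For a single error e at position i, S_ℓ = v_i·e·α_i^ℓ, so α_err = S_1/S_0.
  S_0^{−1} = 9^{−1} = 3 (mod 13), so α_err = 6·3 = 18 ≡ 5 = α_2. Error position i = 2.
  Consistency check: S_2/S_1 = 4·11 = 44 ≡ 5 = α_err ✓ (single-error assumption holds).
Step 4: error magnitude e = S_0/v_2 = S_0·∏_{j≠2}(α_2 − α_j) = 9·12 = 108 ≡ 4 (mod 13).
Step 5: correct position 2: c_2 = r_2 − e = 6 − 4 ≡ 2 (mod 13). Hence c = [4, 2, 1, 12, 7].
  Check: interpolating c through the α_i gives m(x) = 11 + 6·x (degree < 2) with m(α_i) = c_i for every i, so c is indeed a codeword.
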